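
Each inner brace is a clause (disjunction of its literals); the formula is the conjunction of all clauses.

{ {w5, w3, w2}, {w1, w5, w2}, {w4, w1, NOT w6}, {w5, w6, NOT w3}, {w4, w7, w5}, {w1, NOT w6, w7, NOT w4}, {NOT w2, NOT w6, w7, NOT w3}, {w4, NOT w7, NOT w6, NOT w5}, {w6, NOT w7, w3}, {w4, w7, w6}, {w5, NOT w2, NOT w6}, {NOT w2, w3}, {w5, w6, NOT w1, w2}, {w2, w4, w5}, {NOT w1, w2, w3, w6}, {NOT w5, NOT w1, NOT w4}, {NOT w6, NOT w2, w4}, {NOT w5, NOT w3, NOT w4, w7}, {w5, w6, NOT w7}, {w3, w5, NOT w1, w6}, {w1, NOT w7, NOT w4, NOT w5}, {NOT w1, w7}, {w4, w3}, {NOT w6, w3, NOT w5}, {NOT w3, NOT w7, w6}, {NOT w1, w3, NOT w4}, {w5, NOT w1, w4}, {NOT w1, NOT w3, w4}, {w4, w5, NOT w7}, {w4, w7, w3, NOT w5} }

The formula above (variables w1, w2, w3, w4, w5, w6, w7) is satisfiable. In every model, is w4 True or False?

True

Suppose w4 = false.
(w3) alone gives w3 = true.
(NOT w1) alone gives w1 = false.
(NOT w6) alone gives w6 = false.
(w5) alone gives w5 = true.
(w7) alone gives w7 = true.
That conflicts with the unit clause (NOT w7).
So every satisfying assignment has w4 = True.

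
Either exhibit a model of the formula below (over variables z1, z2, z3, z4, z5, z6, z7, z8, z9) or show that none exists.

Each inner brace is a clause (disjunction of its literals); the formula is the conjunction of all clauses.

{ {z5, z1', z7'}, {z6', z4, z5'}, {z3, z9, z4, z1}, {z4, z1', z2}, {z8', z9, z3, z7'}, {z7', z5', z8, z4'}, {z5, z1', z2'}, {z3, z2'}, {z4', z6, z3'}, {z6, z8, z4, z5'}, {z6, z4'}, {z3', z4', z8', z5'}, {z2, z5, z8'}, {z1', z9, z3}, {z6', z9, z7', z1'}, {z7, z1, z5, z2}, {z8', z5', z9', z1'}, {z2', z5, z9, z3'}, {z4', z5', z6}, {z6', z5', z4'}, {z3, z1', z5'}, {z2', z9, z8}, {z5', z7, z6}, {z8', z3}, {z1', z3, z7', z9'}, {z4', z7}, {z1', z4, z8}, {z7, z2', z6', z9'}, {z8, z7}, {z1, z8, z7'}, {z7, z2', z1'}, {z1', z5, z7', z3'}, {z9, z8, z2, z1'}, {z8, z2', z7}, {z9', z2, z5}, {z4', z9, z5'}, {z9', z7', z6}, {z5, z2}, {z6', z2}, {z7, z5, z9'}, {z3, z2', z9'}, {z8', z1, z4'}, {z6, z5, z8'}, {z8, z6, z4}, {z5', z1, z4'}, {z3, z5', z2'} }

Try z3 = 1.
Try z4 = 0.
Try z6 = 0.
Unit clause (z8) forces z8 = 1.
Unit clause (z5) forces z5 = 1.
Unit clause (z7) forces z7 = 1.
Unit clause (z9') forces z9 = 0.
Try z1 = 1.
Unit clause (z2) forces z2 = 1.
All clauses are satisfied.

z1=1,  z2=1,  z3=1,  z4=0,  z5=1,  z6=0,  z7=1,  z8=1,  z9=0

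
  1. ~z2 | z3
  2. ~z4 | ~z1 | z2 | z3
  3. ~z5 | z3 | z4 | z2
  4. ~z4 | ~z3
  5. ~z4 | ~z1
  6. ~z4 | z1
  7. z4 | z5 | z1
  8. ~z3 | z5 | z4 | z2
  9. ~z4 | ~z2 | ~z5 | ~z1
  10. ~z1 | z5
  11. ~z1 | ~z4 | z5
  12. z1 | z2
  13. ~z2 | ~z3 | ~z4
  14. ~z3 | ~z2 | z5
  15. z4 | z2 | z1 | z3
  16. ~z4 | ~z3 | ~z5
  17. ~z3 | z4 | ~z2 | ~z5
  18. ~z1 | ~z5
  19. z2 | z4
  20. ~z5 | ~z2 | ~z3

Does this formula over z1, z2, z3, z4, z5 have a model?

No

Try z2 = 0.
From the singleton clause (z1), z1 = 1.
From the singleton clause (~z4), z4 = 0.
But (z4) is also a unit clause — contradiction.
That branch fails; take z2 = 1 instead.
From the singleton clause (z3), z3 = 1.
From the singleton clause (~z4), z4 = 0.
From the singleton clause (z5), z5 = 1.
But (~z5) is also a unit clause — contradiction.
Neither z2 = 1 nor z2 = 0 works.
No assignment satisfies every clause.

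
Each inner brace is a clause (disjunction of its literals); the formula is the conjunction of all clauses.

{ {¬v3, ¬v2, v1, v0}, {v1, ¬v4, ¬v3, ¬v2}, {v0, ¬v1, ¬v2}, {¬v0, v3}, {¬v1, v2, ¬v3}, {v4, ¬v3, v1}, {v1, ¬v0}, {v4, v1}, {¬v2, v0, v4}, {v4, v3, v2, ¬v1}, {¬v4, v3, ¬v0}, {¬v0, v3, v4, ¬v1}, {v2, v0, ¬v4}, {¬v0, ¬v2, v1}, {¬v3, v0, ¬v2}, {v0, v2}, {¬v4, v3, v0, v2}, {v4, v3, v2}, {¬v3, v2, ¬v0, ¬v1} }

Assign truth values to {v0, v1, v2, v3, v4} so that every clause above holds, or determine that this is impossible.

v0 ↦ False, v1 ↦ False, v2 ↦ True, v3 ↦ False, v4 ↦ True

Suppose v0 = False.
The clause (v2) is unit, so v2 = True.
The clause (¬v1) is unit, so v1 = False.
The clause (¬v3) is unit, so v3 = False.
The clause (v4) is unit, so v4 = True.
This assignment satisfies each clause.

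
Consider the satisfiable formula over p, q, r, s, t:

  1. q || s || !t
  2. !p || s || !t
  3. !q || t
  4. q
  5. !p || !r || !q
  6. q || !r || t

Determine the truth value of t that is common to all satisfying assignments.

True

Suppose t = false.
(!q) alone gives q = false.
That conflicts with the unit clause (q).
So every satisfying assignment has t = True.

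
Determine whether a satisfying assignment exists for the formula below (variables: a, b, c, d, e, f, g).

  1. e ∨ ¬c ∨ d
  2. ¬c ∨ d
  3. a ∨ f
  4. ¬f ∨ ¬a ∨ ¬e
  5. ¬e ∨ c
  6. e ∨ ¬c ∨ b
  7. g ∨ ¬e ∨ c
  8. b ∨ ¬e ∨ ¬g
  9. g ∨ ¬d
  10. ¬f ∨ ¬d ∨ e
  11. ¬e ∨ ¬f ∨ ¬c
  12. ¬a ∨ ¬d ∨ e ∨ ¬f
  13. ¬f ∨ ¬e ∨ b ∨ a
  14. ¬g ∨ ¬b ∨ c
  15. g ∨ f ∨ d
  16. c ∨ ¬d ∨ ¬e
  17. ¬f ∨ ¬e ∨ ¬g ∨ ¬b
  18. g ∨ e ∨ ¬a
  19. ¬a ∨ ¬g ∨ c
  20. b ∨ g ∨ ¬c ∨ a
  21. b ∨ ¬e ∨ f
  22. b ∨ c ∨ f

Try c = True.
The clause (d) is unit, so d = True.
The clause (g) is unit, so g = True.
Try a = True.
Try f = False.
Try e = False.
The clause (b) is unit, so b = True.
This assignment satisfies each clause.
A satisfying assignment: a: True,  b: True,  c: True,  d: True,  e: False,  f: False,  g: True.

Satisfiable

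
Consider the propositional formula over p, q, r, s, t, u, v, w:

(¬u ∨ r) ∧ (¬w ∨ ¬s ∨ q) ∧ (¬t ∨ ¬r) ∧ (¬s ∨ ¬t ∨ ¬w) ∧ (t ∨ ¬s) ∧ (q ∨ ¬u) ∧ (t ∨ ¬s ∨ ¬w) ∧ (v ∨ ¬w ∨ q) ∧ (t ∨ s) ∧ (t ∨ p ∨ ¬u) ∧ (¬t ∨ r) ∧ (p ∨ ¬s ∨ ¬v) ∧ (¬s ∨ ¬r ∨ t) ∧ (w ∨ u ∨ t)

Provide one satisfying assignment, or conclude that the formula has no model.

Try u = False.
Try t = False.
Unit clause (¬s) forces s = False.
That conflicts with the unit clause (s).
Undo t and try t = True.
Unit clause (¬r) forces r = False.
That conflicts with the unit clause (r).
Both values of t lead to a conflict.
Undo u and try u = True.
Unit clause (r) forces r = True.
Unit clause (¬t) forces t = False.
Unit clause (¬s) forces s = False.
That conflicts with the unit clause (s).
Both values of u lead to a conflict.

UNSATISFIABLE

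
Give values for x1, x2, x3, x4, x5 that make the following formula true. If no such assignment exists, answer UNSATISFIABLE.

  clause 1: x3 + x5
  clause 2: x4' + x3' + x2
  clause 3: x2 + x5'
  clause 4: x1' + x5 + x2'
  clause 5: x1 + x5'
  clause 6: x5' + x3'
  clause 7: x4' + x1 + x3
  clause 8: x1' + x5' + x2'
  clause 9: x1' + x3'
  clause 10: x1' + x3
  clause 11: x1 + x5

UNSATISFIABLE

Branch on x3: set x3 = 1.
Unit clause (x5') forces x5 = 0.
Unit clause (x1') forces x1 = 0.
That conflicts with the unit clause (x1).
Backtrack on x3: now try x3 = 0.
Unit clause (x5) forces x5 = 1.
Unit clause (x2) forces x2 = 1.
Unit clause (x1) forces x1 = 1.
That conflicts with the unit clause (x1').
Both values of x3 lead to a conflict.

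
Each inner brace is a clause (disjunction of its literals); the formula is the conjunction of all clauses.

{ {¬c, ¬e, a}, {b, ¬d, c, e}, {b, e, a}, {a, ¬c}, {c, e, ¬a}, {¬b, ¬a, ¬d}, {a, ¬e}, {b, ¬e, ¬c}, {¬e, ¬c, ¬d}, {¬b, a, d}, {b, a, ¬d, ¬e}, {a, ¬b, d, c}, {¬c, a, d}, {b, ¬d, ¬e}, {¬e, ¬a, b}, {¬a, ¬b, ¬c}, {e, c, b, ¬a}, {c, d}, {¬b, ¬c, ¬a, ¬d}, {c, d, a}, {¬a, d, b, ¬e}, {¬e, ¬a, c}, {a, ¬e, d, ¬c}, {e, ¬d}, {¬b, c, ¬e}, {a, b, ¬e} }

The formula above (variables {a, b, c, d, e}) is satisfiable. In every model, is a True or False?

Suppose a = False.
Unit clause (¬c) forces c = False.
Unit clause (¬e) forces e = False.
Unit clause (b) forces b = True.
Unit clause (d) forces d = True.
That conflicts with the unit clause (¬d).
So every satisfying assignment has a = True.

True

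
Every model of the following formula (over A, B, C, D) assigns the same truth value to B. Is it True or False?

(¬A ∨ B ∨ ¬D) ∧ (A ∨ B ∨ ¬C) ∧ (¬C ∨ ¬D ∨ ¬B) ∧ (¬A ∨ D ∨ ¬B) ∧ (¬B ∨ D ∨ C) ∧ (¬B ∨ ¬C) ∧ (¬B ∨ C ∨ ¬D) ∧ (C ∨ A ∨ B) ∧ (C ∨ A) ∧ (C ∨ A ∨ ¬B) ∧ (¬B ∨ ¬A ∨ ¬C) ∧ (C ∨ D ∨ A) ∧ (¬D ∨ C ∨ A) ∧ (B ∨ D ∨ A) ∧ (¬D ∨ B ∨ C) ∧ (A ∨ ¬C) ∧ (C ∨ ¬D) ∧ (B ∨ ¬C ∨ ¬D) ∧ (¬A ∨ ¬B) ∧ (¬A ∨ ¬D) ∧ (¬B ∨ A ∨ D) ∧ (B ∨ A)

False

Suppose B = True.
The clause (¬C) is unit, so C = False.
The clause (D) is unit, so D = True.
That conflicts with the unit clause (¬D).
So every satisfying assignment has B = False.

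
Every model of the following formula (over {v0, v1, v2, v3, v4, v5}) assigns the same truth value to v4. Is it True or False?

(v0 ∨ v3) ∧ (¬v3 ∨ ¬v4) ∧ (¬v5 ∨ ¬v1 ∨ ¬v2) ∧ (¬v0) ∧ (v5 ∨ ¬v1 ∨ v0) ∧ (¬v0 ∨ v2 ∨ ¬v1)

False

Suppose v4 = True.
Unit clause (¬v3) forces v3 = False.
Unit clause (v0) forces v0 = True.
That conflicts with the unit clause (¬v0).
So every satisfying assignment has v4 = False.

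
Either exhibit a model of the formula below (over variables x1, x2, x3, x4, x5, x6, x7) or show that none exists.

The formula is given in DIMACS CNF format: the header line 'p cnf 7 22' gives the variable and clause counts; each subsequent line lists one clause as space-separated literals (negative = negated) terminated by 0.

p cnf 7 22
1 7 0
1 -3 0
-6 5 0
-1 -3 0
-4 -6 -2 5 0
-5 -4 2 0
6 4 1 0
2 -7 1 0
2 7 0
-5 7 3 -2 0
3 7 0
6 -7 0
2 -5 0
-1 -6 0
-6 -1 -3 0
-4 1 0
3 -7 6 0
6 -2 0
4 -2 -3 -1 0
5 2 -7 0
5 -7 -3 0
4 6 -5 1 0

Try x1 = False.
The clause (x7) is unit, so x7 = True.
The clause (¬x3) is unit, so x3 = False.
The clause (x2) is unit, so x2 = True.
The clause (x6) is unit, so x6 = True.
The clause (x5) is unit, so x5 = True.
The clause (¬x4) is unit, so x4 = False.
All clauses are satisfied.

x1=False, x2=True, x3=False, x4=False, x5=True, x6=True, x7=True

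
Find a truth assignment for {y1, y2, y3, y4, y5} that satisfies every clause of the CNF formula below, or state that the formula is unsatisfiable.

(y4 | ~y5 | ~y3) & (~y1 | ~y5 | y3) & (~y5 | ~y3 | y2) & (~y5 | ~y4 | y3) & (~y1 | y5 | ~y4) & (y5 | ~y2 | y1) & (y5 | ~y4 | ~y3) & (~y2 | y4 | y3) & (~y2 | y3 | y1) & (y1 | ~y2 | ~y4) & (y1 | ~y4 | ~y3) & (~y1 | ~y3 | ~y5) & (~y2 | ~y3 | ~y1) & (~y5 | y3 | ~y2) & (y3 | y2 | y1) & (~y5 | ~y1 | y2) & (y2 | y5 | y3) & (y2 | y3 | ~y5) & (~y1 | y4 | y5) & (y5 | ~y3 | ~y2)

y1: 0,  y2: 0,  y3: 1,  y4: 0,  y5: 0

Try y4 = 0.
Try y5 = 0.
(~y1) alone gives y1 = 0.
(~y2) alone gives y2 = 0.
(y3) alone gives y3 = 1.
This assignment satisfies each clause.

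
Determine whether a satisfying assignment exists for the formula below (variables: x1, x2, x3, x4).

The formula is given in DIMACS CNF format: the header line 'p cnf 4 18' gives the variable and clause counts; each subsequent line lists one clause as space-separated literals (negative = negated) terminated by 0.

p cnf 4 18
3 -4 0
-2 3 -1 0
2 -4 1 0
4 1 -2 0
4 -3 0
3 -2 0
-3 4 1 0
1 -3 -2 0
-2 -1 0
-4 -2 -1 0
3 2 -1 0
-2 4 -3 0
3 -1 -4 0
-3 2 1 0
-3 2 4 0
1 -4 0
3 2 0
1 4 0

Branch on x3: set x3 = True.
Unit clause (x4) forces x4 = True.
Unit clause (x1) forces x1 = True.
Unit clause (¬x2) forces x2 = False.
Every clause now holds.
A satisfying assignment: x1 ↦ True; x2 ↦ False; x3 ↦ True; x4 ↦ True.

Yes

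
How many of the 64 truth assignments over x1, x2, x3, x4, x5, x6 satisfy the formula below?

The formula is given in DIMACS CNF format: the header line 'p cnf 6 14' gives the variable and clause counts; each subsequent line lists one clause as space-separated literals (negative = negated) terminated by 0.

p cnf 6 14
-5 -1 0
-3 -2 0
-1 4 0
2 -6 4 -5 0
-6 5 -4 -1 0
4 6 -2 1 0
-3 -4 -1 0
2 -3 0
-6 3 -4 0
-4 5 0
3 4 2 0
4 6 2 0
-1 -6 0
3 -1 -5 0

4

There are 2^6 = 64 truth assignments over (x1, x2, x3, x4, x5, x6).
Split on x1. With x1 = True, the clauses containing x1 are satisfied and ¬x1 drops from the rest; 0 of the 2^5 = 32 assignments to the other variables satisfy what remains.
With x1 = False, by the same count on the reduced clause set, 4 assignments work.
(One model: x1=F, x2=F, x3=F, x4=T, x5=T, x6=F.)
Total: 0 + 4 = 4.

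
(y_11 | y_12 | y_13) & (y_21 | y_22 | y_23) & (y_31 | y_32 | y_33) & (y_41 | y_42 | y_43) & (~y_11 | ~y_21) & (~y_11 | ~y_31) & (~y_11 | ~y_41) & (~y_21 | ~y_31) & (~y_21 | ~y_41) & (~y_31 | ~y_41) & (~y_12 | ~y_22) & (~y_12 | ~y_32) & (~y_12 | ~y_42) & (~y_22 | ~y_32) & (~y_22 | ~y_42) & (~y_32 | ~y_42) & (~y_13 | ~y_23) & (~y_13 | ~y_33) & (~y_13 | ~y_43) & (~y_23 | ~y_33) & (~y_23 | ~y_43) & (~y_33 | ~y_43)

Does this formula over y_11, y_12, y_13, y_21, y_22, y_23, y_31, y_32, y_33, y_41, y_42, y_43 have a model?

Try y_11 = 0.
Try y_12 = 1.
(~y_22) alone gives y_22 = 0.
(~y_32) alone gives y_32 = 0.
(~y_42) alone gives y_42 = 0.
Try y_21 = 1.
(~y_31) alone gives y_31 = 0.
(y_33) alone gives y_33 = 1.
(~y_41) alone gives y_41 = 0.
(y_43) alone gives y_43 = 1.
That conflicts with the unit clause (~y_43).
Undo y_21 and try y_21 = 0.
(y_23) alone gives y_23 = 1.
(~y_13) alone gives y_13 = 0.
(~y_33) alone gives y_33 = 0.
(y_31) alone gives y_31 = 1.
(~y_41) alone gives y_41 = 0.
(y_43) alone gives y_43 = 1.
That conflicts with the unit clause (~y_43).
Either choice for y_21 ends in contradiction.
Undo y_12 and try y_12 = 0.
(y_13) alone gives y_13 = 1.
(~y_23) alone gives y_23 = 0.
(~y_33) alone gives y_33 = 0.
(~y_43) alone gives y_43 = 0.
Try y_21 = 1.
(~y_31) alone gives y_31 = 0.
(y_32) alone gives y_32 = 1.
(~y_41) alone gives y_41 = 0.
(y_42) alone gives y_42 = 1.
That conflicts with the unit clause (~y_42).
Undo y_21 and try y_21 = 0.
(y_22) alone gives y_22 = 1.
(~y_32) alone gives y_32 = 0.
(y_31) alone gives y_31 = 1.
(~y_41) alone gives y_41 = 0.
(y_42) alone gives y_42 = 1.
That conflicts with the unit clause (~y_42).
Either choice for y_21 ends in contradiction.
Either choice for y_12 ends in contradiction.
Undo y_11 and try y_11 = 1.
(~y_21) alone gives y_21 = 0.
(~y_31) alone gives y_31 = 0.
(~y_41) alone gives y_41 = 0.
Try y_22 = 1.
(~y_12) alone gives y_12 = 0.
(~y_32) alone gives y_32 = 0.
(y_33) alone gives y_33 = 1.
(~y_42) alone gives y_42 = 0.
(y_43) alone gives y_43 = 1.
That conflicts with the unit clause (~y_43).
Undo y_22 and try y_22 = 0.
(y_23) alone gives y_23 = 1.
(~y_13) alone gives y_13 = 0.
(~y_33) alone gives y_33 = 0.
(y_32) alone gives y_32 = 1.
(~y_12) alone gives y_12 = 0.
(~y_42) alone gives y_42 = 0.
(y_43) alone gives y_43 = 1.
That conflicts with the unit clause (~y_43).
Either choice for y_22 ends in contradiction.
Either choice for y_11 ends in contradiction.
No assignment satisfies every clause.

No, unsatisfiable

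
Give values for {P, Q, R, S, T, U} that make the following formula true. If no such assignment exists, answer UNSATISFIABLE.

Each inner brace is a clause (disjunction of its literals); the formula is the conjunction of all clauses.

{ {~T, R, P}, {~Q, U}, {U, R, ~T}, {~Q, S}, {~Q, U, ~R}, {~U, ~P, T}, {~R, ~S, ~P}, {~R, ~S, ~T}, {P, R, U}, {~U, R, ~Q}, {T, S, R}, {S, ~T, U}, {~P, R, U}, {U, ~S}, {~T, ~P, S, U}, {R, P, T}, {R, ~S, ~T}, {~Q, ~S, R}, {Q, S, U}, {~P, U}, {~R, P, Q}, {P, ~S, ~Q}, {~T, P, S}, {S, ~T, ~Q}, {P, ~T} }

Try Q = 0.
Try U = 1.
Try P = 1.
The clause (T) is unit, so T = 1.
Try R = 0.
The clause (~S) is unit, so S = 0.
Every clause now holds.

P: 1,  Q: 0,  R: 0,  S: 0,  T: 1,  U: 1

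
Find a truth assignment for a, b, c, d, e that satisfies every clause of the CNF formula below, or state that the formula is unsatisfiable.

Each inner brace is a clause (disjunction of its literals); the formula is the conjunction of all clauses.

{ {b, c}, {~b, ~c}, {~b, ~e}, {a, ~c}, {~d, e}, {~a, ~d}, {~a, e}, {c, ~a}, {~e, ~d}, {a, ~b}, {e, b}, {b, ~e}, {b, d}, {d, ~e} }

UNSATISFIABLE

Try b = 1.
From the singleton clause (~c), c = 0.
From the singleton clause (~e), e = 0.
From the singleton clause (~d), d = 0.
From the singleton clause (~a), a = 0.
But (a) is also a unit clause — contradiction.
Undo b and try b = 0.
From the singleton clause (c), c = 1.
From the singleton clause (a), a = 1.
From the singleton clause (~d), d = 0.
But (d) is also a unit clause — contradiction.
Neither b = 1 nor b = 0 works.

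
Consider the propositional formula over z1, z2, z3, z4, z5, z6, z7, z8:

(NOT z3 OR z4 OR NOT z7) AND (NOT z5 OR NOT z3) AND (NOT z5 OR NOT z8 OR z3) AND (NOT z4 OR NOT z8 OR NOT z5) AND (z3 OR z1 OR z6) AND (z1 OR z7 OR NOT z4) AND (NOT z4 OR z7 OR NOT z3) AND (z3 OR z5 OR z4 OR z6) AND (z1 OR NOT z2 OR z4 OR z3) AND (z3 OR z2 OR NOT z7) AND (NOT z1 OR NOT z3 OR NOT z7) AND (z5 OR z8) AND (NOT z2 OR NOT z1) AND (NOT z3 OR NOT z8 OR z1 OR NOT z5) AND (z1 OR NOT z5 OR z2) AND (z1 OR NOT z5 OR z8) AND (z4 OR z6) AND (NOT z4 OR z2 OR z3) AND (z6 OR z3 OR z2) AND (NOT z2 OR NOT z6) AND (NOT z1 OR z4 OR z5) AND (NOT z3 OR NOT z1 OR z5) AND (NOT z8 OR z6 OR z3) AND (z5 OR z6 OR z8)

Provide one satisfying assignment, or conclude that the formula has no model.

z1=false,  z2=true,  z3=true,  z4=true,  z5=false,  z6=false,  z7=true,  z8=true

Case z5 = false:
The clause (z8) is unit, so z8 = true.
Case z2 = true:
The clause (NOT z1) is unit, so z1 = false.
The clause (NOT z6) is unit, so z6 = false.
The clause (z3) is unit, so z3 = true.
The clause (z4) is unit, so z4 = true.
The clause (z7) is unit, so z7 = true.
All clauses are satisfied.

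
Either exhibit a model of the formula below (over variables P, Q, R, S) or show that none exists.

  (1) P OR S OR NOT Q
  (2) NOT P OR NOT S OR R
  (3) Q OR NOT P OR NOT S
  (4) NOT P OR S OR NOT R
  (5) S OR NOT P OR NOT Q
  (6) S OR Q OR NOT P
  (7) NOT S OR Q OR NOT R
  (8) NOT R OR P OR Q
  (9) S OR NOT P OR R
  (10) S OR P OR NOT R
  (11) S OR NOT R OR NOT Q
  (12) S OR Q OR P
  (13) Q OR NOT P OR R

P: false,  Q: true,  R: false,  S: true

Try P = false.
Try S = true.
Try Q = true.
No clause remains; R is free.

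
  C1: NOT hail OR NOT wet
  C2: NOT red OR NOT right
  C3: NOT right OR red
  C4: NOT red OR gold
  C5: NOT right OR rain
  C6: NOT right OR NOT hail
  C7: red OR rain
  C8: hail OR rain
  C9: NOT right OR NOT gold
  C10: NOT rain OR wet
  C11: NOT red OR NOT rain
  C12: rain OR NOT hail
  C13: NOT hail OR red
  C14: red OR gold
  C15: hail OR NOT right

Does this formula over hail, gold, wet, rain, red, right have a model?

Case hail = false:
From the singleton clause (rain), rain = true.
From the singleton clause (wet), wet = true.
From the singleton clause (NOT red), red = false.
From the singleton clause (NOT right), right = false.
From the singleton clause (gold), gold = true.
All clauses are satisfied.
A satisfying assignment: hail ↦ false,  gold ↦ true,  wet ↦ true,  rain ↦ true,  red ↦ false,  right ↦ false.

Yes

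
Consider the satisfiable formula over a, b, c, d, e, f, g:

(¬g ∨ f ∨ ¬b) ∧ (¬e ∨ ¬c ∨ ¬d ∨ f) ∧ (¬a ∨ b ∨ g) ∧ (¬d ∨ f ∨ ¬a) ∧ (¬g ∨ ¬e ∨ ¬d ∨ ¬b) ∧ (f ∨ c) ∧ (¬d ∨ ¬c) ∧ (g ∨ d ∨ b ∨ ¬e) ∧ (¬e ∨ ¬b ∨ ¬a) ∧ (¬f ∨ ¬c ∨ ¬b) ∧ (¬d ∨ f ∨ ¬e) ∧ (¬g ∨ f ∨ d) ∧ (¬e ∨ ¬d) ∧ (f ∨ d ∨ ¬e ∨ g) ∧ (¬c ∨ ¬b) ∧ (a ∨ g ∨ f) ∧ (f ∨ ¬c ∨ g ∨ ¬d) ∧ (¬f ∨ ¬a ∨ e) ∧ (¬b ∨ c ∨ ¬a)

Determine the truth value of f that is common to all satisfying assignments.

True

Suppose f = False.
Unit clause (c) forces c = True.
Unit clause (¬d) forces d = False.
Unit clause (¬g) forces g = False.
Unit clause (¬e) forces e = False.
Unit clause (¬b) forces b = False.
Unit clause (¬a) forces a = False.
Now (a) is unsatisfied and unit — conflict.
So every satisfying assignment has f = True.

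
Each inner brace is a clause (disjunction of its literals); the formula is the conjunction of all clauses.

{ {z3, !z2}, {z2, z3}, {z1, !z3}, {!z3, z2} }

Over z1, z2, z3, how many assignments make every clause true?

There are 2^3 = 8 truth assignments over (z1, z2, z3).
Check each against the 4 clauses (columns in the order z1, z2, z3):
  F F F  ✗ fails (z2 || z3)
  F F T  ✗ fails (z1 || !z3)
  F T F  ✗ fails (z3 || !z2)
  F T T  ✗ fails (z1 || !z3)
  T F F  ✗ fails (z2 || z3)
  T F T  ✗ fails (!z3 || z2)
  T T F  ✗ fails (z3 || !z2)
  T T T  ✓ satisfies all
1 of the 8 rows is a model.

1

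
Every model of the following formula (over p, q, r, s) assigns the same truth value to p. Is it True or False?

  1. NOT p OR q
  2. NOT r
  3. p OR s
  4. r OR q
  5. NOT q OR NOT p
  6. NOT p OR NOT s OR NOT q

False

Suppose p = true.
The clause (q) is unit, so q = true.
Now (NOT q) is unsatisfied and unit — conflict.
So every satisfying assignment has p = False.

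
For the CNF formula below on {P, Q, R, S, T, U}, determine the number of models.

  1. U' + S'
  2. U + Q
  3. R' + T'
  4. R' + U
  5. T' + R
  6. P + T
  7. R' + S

There are 2^6 = 64 truth assignments over (P, Q, R, S, T, U).
Split on T. With T = 1, the clauses containing T are satisfied and T' drops from the rest; 0 of the 2^5 = 32 assignments to the other variables satisfy what remains.
With T = 0, by the same count on the reduced clause set, 4 assignments work.
(One model: P=T, Q=F, R=F, S=F, T=F, U=T.)
Total: 0 + 4 = 4.

4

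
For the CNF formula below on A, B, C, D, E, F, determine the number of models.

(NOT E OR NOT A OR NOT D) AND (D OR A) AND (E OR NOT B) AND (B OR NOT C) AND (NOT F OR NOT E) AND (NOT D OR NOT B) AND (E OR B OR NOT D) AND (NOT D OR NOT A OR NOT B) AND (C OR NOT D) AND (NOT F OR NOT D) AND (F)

1

There are 2^6 = 64 truth assignments over (A, B, C, D, E, F).
Split on F. With F = true, the clauses containing F are satisfied and NOT F drops from the rest; 1 of the 2^5 = 32 assignments to the other variables satisfy what remains.
With F = false, by the same count on the reduced clause set, 0 assignments work.
(One model: A=T, B=F, C=F, D=F, E=F, F=T.)
Total: 1 + 0 = 1.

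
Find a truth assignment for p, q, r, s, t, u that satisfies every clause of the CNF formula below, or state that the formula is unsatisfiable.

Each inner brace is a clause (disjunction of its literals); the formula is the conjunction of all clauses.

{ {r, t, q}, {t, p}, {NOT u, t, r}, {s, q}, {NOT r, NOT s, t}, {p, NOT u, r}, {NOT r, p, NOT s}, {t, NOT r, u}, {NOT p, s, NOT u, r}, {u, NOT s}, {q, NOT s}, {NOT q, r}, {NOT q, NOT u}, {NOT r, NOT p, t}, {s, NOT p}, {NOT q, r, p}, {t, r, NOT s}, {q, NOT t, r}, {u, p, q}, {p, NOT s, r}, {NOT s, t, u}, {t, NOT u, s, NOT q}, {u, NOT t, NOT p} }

p=false,  q=true,  r=true,  s=false,  t=true,  u=false

Case t = true:
Case s = false:
(q) alone gives q = true.
(r) alone gives r = true.
(NOT u) alone gives u = false.
(NOT p) alone gives p = false.
This assignment satisfies each clause.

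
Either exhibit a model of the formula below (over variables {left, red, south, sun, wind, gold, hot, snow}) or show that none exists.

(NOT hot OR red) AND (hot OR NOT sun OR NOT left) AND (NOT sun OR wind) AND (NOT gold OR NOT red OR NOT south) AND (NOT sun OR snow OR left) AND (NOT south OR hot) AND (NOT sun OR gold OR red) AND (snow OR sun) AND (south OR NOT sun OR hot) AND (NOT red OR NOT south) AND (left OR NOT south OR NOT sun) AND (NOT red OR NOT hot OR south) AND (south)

Unit clause (south) forces south = true.
Unit clause (hot) forces hot = true.
Unit clause (red) forces red = true.
That conflicts with the unit clause (NOT red).

UNSATISFIABLE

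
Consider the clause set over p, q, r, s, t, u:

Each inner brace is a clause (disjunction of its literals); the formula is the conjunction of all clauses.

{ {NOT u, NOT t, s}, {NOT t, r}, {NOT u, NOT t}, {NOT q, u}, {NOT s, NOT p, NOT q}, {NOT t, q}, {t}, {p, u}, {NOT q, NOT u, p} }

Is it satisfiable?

Unsatisfiable

(t) alone gives t = true.
(r) alone gives r = true.
(NOT u) alone gives u = false.
(NOT q) alone gives q = false.
That conflicts with the unit clause (q).
No assignment satisfies every clause.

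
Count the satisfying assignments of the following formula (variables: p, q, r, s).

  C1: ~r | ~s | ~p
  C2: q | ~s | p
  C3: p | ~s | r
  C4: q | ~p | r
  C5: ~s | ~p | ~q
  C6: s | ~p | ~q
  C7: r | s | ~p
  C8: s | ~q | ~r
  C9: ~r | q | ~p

4

There are 2^4 = 16 truth assignments over (p, q, r, s).
Check each against the 9 clauses (columns in the order p, q, r, s):
  F F F F  ✓ satisfies all
  F F F T  ✗ fails (q | ~s | p)
  F F T F  ✓ satisfies all
  F F T T  ✗ fails (q | ~s | p)
  F T F F  ✓ satisfies all
  F T F T  ✗ fails (p | ~s | r)
  F T T F  ✗ fails (s | ~q | ~r)
  F T T T  ✓ satisfies all
  T F F F  ✗ fails (q | ~p | r)
  T F F T  ✗ fails (q | ~p | r)
  T F T F  ✗ fails (~r | q | ~p)
  T F T T  ✗ fails (~r | ~s | ~p)
  T T F F  ✗ fails (s | ~p | ~q)
  T T F T  ✗ fails (~s | ~p | ~q)
  T T T F  ✗ fails (s | ~p | ~q)
  T T T T  ✗ fails (~r | ~s | ~p)
4 of the 16 rows are models.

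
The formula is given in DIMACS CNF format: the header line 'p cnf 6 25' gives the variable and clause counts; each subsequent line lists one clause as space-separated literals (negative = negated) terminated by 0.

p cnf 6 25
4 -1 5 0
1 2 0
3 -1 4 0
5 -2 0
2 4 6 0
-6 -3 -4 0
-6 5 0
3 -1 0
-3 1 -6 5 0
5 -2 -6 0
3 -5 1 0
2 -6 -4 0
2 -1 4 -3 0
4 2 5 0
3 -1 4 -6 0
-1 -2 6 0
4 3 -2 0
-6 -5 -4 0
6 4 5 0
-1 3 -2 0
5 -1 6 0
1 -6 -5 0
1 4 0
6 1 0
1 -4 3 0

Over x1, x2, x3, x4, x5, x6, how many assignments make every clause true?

2

There are 2^6 = 64 truth assignments over (x1, x2, x3, x4, x5, x6).
Split on x6. With x6 = True, the clauses containing x6 are satisfied and ¬x6 drops from the rest; 1 of the 2^5 = 32 assignments to the other variables satisfy what remains.
With x6 = False, by the same count on the reduced clause set, 1 assignment works.
(One model: x1=T, x2=F, x3=T, x4=T, x5=T, x6=F.)
Total: 1 + 1 = 2.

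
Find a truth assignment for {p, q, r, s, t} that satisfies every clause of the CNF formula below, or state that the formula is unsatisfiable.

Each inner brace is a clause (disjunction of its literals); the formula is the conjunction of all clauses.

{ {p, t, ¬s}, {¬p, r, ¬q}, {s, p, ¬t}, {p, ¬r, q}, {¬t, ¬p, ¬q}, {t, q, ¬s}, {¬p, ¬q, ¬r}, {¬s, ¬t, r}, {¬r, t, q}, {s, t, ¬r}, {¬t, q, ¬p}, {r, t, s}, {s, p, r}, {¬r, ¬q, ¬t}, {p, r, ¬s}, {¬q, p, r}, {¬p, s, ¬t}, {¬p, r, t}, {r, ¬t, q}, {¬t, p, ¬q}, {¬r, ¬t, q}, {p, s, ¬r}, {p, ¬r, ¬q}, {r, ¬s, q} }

Try p = True.
Try r = True.
From the singleton clause (¬q), q = False.
From the singleton clause (t), t = True.
Now (¬t) is unsatisfied and unit — conflict.
Undo r and try r = False.
From the singleton clause (¬q), q = False.
From the singleton clause (¬t), t = False.
Now (t) is unsatisfied and unit — conflict.
Neither r = True nor r = False works.
Undo p and try p = False.
Try t = True.
From the singleton clause (s), s = True.
From the singleton clause (r), r = True.
From the singleton clause (q), q = True.
Now (¬q) is unsatisfied and unit — conflict.
Undo t and try t = False.
From the singleton clause (¬s), s = False.
From the singleton clause (¬r), r = False.
Now (r) is unsatisfied and unit — conflict.
Neither t = True nor t = False works.
Neither p = True nor p = False works.

UNSATISFIABLE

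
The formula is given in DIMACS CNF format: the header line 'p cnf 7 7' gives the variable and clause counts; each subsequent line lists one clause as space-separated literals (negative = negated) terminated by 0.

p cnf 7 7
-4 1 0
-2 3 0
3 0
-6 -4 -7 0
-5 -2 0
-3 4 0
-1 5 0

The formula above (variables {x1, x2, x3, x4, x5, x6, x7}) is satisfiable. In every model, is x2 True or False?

Suppose x2 = True.
(x3) alone gives x3 = True.
(¬x5) alone gives x5 = False.
(x4) alone gives x4 = True.
(x1) alone gives x1 = True.
But (¬x1) is also a unit clause — contradiction.
So every satisfying assignment has x2 = False.

False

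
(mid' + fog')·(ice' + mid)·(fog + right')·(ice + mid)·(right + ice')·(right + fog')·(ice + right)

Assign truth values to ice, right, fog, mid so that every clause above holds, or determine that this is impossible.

Try mid = 0.
(ice') alone gives ice = 0.
Now (ice) is unsatisfied and unit — conflict.
Undo mid and try mid = 1.
(fog') alone gives fog = 0.
(right') alone gives right = 0.
(ice') alone gives ice = 0.
Now (ice) is unsatisfied and unit — conflict.
Both values of mid lead to a conflict.

UNSATISFIABLE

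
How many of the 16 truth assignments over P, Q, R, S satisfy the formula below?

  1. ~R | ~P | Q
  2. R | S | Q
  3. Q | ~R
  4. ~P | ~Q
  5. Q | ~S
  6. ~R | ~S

3

There are 2^4 = 16 truth assignments over (P, Q, R, S).
Check each against the 6 clauses (columns in the order P, Q, R, S):
  F F F F  ✗ fails (R | S | Q)
  F F F T  ✗ fails (Q | ~S)
  F F T F  ✗ fails (Q | ~R)
  F F T T  ✗ fails (Q | ~R)
  F T F F  ✓ satisfies all
  F T F T  ✓ satisfies all
  F T T F  ✓ satisfies all
  F T T T  ✗ fails (~R | ~S)
  T F F F  ✗ fails (R | S | Q)
  T F F T  ✗ fails (Q | ~S)
  T F T F  ✗ fails (~R | ~P | Q)
  T F T T  ✗ fails (~R | ~P | Q)
  T T F F  ✗ fails (~P | ~Q)
  T T F T  ✗ fails (~P | ~Q)
  T T T F  ✗ fails (~P | ~Q)
  T T T T  ✗ fails (~P | ~Q)
3 of the 16 rows are models.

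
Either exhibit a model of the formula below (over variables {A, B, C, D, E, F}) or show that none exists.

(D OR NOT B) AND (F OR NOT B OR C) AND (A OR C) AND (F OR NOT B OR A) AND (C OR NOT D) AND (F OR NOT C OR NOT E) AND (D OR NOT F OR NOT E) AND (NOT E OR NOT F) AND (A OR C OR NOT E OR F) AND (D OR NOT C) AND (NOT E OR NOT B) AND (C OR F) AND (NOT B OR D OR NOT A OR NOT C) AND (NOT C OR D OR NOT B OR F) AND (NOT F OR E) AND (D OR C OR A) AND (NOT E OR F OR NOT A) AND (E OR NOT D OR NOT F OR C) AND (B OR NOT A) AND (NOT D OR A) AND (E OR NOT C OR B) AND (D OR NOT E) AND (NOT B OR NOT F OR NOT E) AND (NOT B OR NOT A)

Case D = true:
(C) alone gives C = true.
(A) alone gives A = true.
(B) alone gives B = true.
But (NOT B) is also a unit clause — contradiction.
That branch fails; take D = false instead.
(NOT B) alone gives B = false.
(NOT C) alone gives C = false.
(A) alone gives A = true.
But (NOT A) is also a unit clause — contradiction.
Neither D = true nor D = false works.

UNSATISFIABLE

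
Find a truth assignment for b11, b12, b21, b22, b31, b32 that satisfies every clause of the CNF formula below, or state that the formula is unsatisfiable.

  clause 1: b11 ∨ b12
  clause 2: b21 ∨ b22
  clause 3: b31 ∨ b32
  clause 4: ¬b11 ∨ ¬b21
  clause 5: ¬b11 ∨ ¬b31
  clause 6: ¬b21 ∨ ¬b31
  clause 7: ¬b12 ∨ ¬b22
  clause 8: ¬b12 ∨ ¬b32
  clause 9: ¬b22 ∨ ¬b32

Branch on b11: set b11 = True.
Unit clause (¬b21) forces b21 = False.
Unit clause (b22) forces b22 = True.
Unit clause (¬b31) forces b31 = False.
Unit clause (b32) forces b32 = True.
Now (¬b32) is unsatisfied and unit — conflict.
Undo b11 and try b11 = False.
Unit clause (b12) forces b12 = True.
Unit clause (¬b22) forces b22 = False.
Unit clause (b21) forces b21 = True.
Unit clause (¬b31) forces b31 = False.
Unit clause (b32) forces b32 = True.
Now (¬b32) is unsatisfied and unit — conflict.
Neither b11 = True nor b11 = False works.

UNSATISFIABLE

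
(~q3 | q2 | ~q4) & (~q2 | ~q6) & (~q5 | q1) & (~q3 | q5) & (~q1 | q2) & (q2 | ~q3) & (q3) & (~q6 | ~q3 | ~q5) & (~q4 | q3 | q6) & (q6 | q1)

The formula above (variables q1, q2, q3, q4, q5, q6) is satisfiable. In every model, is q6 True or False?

False

Suppose q6 = 1.
From the singleton clause (~q2), q2 = 0.
From the singleton clause (~q1), q1 = 0.
From the singleton clause (~q5), q5 = 0.
From the singleton clause (~q3), q3 = 0.
But (q3) is also a unit clause — contradiction.
So every satisfying assignment has q6 = False.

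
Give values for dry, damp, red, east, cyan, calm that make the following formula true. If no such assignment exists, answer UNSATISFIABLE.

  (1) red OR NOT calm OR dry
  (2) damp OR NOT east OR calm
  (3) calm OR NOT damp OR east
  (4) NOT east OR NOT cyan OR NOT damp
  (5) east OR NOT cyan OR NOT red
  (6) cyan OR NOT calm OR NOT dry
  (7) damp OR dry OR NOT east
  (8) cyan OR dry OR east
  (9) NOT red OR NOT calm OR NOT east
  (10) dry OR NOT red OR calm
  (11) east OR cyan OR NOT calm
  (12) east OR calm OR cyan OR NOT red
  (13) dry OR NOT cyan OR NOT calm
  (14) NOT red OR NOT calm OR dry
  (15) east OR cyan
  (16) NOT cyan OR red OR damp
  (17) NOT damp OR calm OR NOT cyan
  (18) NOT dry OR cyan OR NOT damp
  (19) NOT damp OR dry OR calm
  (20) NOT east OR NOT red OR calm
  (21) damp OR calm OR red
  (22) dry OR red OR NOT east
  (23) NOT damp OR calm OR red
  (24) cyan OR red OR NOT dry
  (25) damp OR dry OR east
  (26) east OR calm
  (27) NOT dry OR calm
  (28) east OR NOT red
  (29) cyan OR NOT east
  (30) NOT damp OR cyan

dry: true,  damp: true,  red: false,  east: false,  cyan: true,  calm: true

Branch on east: set east = false.
From the singleton clause (cyan), cyan = true.
From the singleton clause (NOT red), red = false.
From the singleton clause (damp), damp = true.
From the singleton clause (calm), calm = true.
From the singleton clause (dry), dry = true.
Every clause now holds.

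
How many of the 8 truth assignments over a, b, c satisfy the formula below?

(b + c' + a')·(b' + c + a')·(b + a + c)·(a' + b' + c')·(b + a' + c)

There are 2^3 = 8 truth assignments over (a, b, c).
Check each against the 5 clauses (columns in the order a, b, c):
  F F F  ✗ fails (b + a + c)
  F F T  ✓ satisfies all
  F T F  ✓ satisfies all
  F T T  ✓ satisfies all
  T F F  ✗ fails (b + a' + c)
  T F T  ✗ fails (b + c' + a')
  T T F  ✗ fails (b' + c + a')
  T T T  ✗ fails (a' + b' + c')
3 of the 8 rows are models.

3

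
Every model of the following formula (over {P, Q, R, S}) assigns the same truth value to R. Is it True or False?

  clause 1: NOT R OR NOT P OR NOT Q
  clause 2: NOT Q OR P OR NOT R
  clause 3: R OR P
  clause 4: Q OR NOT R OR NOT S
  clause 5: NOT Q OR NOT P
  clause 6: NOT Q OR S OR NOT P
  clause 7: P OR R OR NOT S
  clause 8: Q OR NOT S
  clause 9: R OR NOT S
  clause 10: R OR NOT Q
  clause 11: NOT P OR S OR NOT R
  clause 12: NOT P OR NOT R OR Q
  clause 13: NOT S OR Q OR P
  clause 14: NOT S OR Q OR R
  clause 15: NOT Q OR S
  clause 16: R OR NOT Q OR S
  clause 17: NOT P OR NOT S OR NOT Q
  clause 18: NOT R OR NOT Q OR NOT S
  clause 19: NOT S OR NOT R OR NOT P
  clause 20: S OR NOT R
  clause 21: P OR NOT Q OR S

Suppose R = true.
(S) alone gives S = true.
(Q) alone gives Q = true.
That conflicts with the unit clause (NOT Q).
So every satisfying assignment has R = False.

False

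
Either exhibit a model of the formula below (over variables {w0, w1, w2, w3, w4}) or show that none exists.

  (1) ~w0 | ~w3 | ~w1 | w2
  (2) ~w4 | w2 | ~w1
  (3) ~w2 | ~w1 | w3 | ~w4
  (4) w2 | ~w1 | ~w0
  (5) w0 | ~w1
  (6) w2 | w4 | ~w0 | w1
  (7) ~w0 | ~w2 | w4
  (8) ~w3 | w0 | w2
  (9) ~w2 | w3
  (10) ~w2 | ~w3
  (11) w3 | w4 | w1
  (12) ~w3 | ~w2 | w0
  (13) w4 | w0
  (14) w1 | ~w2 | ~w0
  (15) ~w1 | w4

Case w0 = 1:
Case w2 = 0:
(~w1) alone gives w1 = 0.
(w4) alone gives w4 = 1.
No clause remains; w3 is free.

w0: 1; w1: 0; w2: 0; w3: 0; w4: 1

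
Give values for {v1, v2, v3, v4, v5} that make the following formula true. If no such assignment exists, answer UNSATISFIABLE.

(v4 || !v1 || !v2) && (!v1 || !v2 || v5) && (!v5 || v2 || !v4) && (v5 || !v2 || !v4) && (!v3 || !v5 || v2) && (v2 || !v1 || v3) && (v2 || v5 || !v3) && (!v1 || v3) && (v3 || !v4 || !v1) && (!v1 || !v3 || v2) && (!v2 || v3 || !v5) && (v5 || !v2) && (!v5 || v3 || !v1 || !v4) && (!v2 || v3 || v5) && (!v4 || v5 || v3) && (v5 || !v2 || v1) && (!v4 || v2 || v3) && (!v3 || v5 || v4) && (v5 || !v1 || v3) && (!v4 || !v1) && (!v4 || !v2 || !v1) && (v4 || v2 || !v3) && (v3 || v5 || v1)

Branch on v1: set v1 = false.
Branch on v5: set v5 = true.
Branch on v2: set v2 = true.
Unit clause (v3) forces v3 = true.
Every clause is now satisfied; v4 is unconstrained.

v1 ↦ false; v2 ↦ true; v3 ↦ true; v4 ↦ false; v5 ↦ true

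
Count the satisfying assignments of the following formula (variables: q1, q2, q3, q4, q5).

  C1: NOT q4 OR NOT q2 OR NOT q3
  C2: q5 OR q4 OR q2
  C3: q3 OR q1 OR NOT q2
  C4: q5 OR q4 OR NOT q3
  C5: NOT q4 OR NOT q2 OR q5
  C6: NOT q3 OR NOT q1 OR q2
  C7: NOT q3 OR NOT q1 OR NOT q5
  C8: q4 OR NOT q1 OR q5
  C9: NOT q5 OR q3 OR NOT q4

9

There are 2^5 = 32 truth assignments over (q1, q2, q3, q4, q5).
Split on q2. With q2 = true, the clauses containing q2 are satisfied and NOT q2 drops from the rest; 2 of the 2^4 = 16 assignments to the other variables satisfy what remains.
With q2 = false, by the same count on the reduced clause set, 7 assignments work.
(One model: q1=F, q2=F, q3=F, q4=F, q5=T.)
Total: 2 + 7 = 9.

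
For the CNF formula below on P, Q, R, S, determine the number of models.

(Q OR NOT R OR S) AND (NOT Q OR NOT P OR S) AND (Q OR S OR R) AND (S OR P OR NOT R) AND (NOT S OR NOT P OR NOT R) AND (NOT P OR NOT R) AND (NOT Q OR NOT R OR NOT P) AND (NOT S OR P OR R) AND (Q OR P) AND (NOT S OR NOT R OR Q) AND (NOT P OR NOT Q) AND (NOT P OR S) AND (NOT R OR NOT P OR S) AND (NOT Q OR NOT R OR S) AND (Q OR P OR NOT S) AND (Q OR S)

3

There are 2^4 = 16 truth assignments over (P, Q, R, S).
Check each against the 16 clauses (columns in the order P, Q, R, S):
  F F F F  ✗ fails (Q OR S OR R)
  F F F T  ✗ fails (NOT S OR P OR R)
  F F T F  ✗ fails (Q OR NOT R OR S)
  F F T T  ✗ fails (Q OR P)
  F T F F  ✓ satisfies all
  F T F T  ✗ fails (NOT S OR P OR R)
  F T T F  ✗ fails (S OR P OR NOT R)
  F T T T  ✓ satisfies all
  T F F F  ✗ fails (Q OR S OR R)
  T F F T  ✓ satisfies all
  T F T F  ✗ fails (Q OR NOT R OR S)
  T F T T  ✗ fails (NOT S OR NOT P OR NOT R)
  T T F F  ✗ fails (NOT Q OR NOT P OR S)
  T T F T  ✗ fails (NOT P OR NOT Q)
  T T T F  ✗ fails (NOT Q OR NOT P OR S)
  T T T T  ✗ fails (NOT S OR NOT P OR NOT R)
3 of the 16 rows are models.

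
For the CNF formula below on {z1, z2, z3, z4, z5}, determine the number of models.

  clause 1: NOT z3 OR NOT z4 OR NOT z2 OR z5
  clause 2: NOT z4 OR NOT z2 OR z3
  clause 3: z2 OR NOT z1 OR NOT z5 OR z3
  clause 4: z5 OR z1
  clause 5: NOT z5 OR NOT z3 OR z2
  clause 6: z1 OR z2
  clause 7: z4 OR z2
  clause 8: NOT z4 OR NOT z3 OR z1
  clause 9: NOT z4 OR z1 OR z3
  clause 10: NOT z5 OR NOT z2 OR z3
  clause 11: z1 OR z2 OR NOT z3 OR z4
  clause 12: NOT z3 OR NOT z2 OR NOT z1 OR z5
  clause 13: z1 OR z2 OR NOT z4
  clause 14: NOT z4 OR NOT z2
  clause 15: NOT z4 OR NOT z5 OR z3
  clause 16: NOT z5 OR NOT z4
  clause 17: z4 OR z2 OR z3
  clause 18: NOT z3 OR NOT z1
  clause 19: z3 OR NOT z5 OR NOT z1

There are 2^5 = 32 truth assignments over (z1, z2, z3, z4, z5).
Split on z5. With z5 = true, the clauses containing z5 are satisfied and NOT z5 drops from the rest; 1 of the 2^4 = 16 assignments to the other variables satisfy what remains.
With z5 = false, by the same count on the reduced clause set, 2 assignments work.
(One model: z1=F, z2=T, z3=T, z4=F, z5=T.)
Total: 1 + 2 = 3.

3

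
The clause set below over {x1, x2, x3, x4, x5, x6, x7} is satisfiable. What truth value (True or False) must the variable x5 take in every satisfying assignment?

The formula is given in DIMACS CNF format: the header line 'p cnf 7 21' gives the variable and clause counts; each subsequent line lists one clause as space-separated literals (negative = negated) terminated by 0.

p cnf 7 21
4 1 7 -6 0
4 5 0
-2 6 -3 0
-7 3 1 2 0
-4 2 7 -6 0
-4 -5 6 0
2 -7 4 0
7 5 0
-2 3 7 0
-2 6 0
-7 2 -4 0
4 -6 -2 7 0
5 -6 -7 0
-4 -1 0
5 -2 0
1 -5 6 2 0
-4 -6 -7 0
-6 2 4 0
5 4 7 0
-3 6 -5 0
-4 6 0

Suppose x5 = False.
From the singleton clause (x4), x4 = True.
From the singleton clause (x7), x7 = True.
From the singleton clause (x2), x2 = True.
But (¬x2) is also a unit clause — contradiction.
So every satisfying assignment has x5 = True.

True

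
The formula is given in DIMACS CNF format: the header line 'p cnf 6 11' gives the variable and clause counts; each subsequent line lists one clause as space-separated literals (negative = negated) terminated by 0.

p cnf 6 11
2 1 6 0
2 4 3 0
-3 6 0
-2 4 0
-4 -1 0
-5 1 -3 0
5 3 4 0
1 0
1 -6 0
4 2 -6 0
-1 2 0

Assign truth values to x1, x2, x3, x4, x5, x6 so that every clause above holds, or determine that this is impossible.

UNSATISFIABLE

The clause (x1) is unit, so x1 = True.
The clause (¬x4) is unit, so x4 = False.
The clause (¬x2) is unit, so x2 = False.
Now (x2) is unsatisfied and unit — conflict.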